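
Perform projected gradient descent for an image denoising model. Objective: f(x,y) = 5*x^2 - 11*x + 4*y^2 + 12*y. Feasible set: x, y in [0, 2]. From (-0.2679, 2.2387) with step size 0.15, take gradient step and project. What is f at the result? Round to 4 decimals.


Step 1: Compute gradient at (-0.2679, 2.2387).
grad_x = 2*5*-0.2679 - 11 = -13.679
grad_y = 2*4*2.2387 + 12 = 29.9096
Step 2: Gradient step.
x_raw = -0.2679 - 0.15*-13.679 = 1.784
y_raw = 2.2387 - 0.15*29.9096 = -2.2477
Step 3: Project onto [0, 2].
x_proj = clip(1.784) = 1.784
y_proj = clip(-2.2477) = 0.0
Step 4: Evaluate f.
f(1.784, 0.0) = -3.7111


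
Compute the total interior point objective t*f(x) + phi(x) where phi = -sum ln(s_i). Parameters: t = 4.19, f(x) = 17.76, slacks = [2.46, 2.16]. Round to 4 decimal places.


Step 1: Compute log-barrier.
ln values: [0.9002, 0.7701]
phi = -(0.9002 + 0.7701) = -1.6703
Step 2: Compute augmented objective.
t*f(x) = 4.19*17.76 = 74.4144
Total = 74.4144 - 1.6703 = 72.7441


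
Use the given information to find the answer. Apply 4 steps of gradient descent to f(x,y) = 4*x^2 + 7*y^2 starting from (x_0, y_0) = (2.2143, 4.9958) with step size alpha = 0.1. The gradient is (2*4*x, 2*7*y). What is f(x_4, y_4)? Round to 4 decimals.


Gradient descent on f(x,y) = 4*x^2 + 7*y^2.
Starting point: (2.2143, 4.9958), alpha = 0.1
Step 1: grad_x = 2*4*2.2143 = 17.7144, grad_y = 2*7*4.9958 = 69.9412
  x_1 = 2.2143 - 0.1*17.7144 = 0.4429
  y_1 = 4.9958 - 0.1*69.9412 = -1.9983
Step 2: grad_x = 2*4*0.4429 = 3.5429, grad_y = 2*7*-1.9983 = -27.9765
  x_2 = 0.4429 - 0.1*3.5429 = 0.0886
  y_2 = -1.9983 - 0.1*-27.9765 = 0.7993
Step 3: grad_x = 2*4*0.0886 = 0.7086, grad_y = 2*7*0.7993 = 11.1906
  x_3 = 0.0886 - 0.1*0.7086 = 0.0177
  y_3 = 0.7993 - 0.1*11.1906 = -0.3197
Step 4: grad_x = 2*4*0.0177 = 0.1417, grad_y = 2*7*-0.3197 = -4.4762
  x_4 = 0.0177 - 0.1*0.1417 = 0.0035
  y_4 = -0.3197 - 0.1*-4.4762 = 0.1279
f(0.0035, 0.1279) = 4*0.0035^2 + 7*0.1279^2 = 0.1145


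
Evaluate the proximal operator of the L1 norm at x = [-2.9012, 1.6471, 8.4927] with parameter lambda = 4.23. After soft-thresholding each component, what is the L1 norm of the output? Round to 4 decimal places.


Soft-thresholding with lambda = 4.23:
prox(-2.9012) = sign(-2.9012)*max(|-2.9012| - 4.23, 0) = 0.0
prox(1.6471) = sign(1.6471)*max(|1.6471| - 4.23, 0) = 0.0
prox(8.4927) = sign(8.4927)*max(|8.4927| - 4.23, 0) = 4.2627
prox(x) = [0.0, 0.0, 4.2627]
||prox(x)||_1 = 0.0 + 0.0 + 4.2627 = 4.2627


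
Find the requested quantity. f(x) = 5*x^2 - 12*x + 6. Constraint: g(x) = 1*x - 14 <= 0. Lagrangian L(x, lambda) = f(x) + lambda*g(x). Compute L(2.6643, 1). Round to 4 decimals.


Step 1: Evaluate f(x).
f(2.6643) = 5*2.6643^2 - 12*2.6643 + 6 = 9.5209
Step 2: Evaluate g(x).
g(2.6643) = 1*2.6643 - 14 = -11.3357
Step 3: Compute Lagrangian.
L = 9.5209 + 1*-11.3357 = -1.8148


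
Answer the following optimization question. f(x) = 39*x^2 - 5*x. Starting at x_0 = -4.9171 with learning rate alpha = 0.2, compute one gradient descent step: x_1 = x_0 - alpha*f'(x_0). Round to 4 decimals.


We compute the gradient at x_0 and apply the update.
f'(x) = 78*x - 5
f'(-4.9171) = 78*-4.9171 - 5 = -388.5338
x_1 = -4.9171 - 0.2*-388.5338 = 72.7897


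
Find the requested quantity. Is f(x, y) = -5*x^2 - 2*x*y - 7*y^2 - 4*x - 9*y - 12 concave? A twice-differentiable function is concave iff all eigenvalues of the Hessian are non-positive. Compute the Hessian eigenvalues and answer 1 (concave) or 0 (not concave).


The Hessian of f(x,y) = -5*x^2 - 2*x*y - 7*y^2 - 4*x - 9*y - 12 is:
H = [[-10, -2], [-2, -14]]
Trace = -10 - 14 = -24
Determinant = -10*-14 - (-2)^2 = 136
Discriminant = (-24)^2 - 4*136 = 32.0
Eigenvalues: lambda_1 = -14.8284, lambda_2 = -9.1716
The function is concave.

1


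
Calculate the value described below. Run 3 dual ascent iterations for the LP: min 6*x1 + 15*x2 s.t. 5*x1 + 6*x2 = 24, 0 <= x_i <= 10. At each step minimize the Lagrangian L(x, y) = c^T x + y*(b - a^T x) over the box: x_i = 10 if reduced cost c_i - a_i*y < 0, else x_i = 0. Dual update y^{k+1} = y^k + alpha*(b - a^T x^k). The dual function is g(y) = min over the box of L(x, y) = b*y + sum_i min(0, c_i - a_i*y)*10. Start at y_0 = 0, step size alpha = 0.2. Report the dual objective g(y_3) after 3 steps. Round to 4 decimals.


Dual ascent for LP: min 6*x1 + 15*x2, 5*x1 + 6*x2 = 24, 0 <= x_i <= 10
Step 1: y^k = 0.0, reduced costs: (6.0, 15.0)
  x^k = (0.0, 0.0), subgradient = b - a^T x = 24.0
  y^{k+1} = 0.0 + 0.2*24.0 = 4.8
Step 2: y^k = 4.8, reduced costs: (-18.0, -13.8)
  x^k = (10.0, 10.0), subgradient = b - a^T x = -86.0
  y^{k+1} = 4.8 + 0.2*-86.0 = -12.4
Step 3: y^k = -12.4, reduced costs: (68.0, 89.4)
  x^k = (0.0, 0.0), subgradient = b - a^T x = 24.0
  y^{k+1} = -12.4 + 0.2*24.0 = -7.6
Dual objective at y_3 = -7.6: reduced costs (44.0, 60.6), box minimizer x = (0.0, 0.0)
g(y_3) = b*y + (c1 - a1*y)*x1 + (c2 - a2*y)*x2 = 24*(-7.6) + 44.0*0.0 + 60.6*0.0 = -182.4 + 0.0 + 0.0 = -182.4


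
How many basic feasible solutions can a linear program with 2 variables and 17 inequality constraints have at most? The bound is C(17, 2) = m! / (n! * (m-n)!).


Each vertex corresponds to some choice of n active constraints out of m, so the number of vertices is at most C(m, n) = m! / (n!(m-n)!).
m = 17, n = 2
Numerator: 17 * 16
Denominator: 2! = 2
C(17, 2) = 136


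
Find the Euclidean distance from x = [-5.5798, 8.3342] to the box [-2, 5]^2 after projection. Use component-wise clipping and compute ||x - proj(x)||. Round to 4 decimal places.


Project each component onto [-2, 5].
clip(-5.5798) = -2.0, clip(8.3342) = 5.0
Projection = [-2.0, 5.0]
Squared diffs: [12.815, 11.1169]
Distance = sqrt(23.9319) = 4.892


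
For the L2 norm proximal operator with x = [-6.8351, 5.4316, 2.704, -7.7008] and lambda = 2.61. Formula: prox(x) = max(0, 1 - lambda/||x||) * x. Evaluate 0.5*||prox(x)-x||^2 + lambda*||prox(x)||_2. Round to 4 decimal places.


Step 1: Compute ||x||.
||x|| = 11.9514
Step 2: Compute scaling factor.
scale = max(0, 1 - 2.61/11.9514) = 0.7816
Step 3: prox(x) = [-5.3424, 4.2454, 2.1135, -6.0191]
||prox(x)|| = 9.3414
Step 4: Proximal objective.
0.5*||prox-x||^2 = 3.4061
lambda*||prox|| = 24.3811
Total = 27.787


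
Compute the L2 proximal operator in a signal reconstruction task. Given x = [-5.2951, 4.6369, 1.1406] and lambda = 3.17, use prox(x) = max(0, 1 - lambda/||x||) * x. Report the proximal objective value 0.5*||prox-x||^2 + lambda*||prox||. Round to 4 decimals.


Step 1: Compute ||x||.
||x|| = 7.1302
Step 2: Compute scaling factor.
scale = max(0, 1 - 3.17/7.1302) = 0.5554
Step 3: prox(x) = [-2.941, 2.5754, 0.6335]
||prox(x)|| = 3.9602
Step 4: Proximal objective.
0.5*||prox-x||^2 = 5.0245
lambda*||prox|| = 12.5538
Total = 17.5783


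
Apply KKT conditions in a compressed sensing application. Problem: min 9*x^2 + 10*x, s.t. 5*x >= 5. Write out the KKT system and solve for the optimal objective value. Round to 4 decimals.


Step 1: Try lambda = 0 (constraint inactive).
x_unc = -10/(2*9) = -0.5556
Check: 5*-0.5556 = -2.778 < 5 -- violated!
Step 2: Constraint must be active: 5*x = 5
x* = 5/5 = 1.0
lambda = (2*9*1.0 + 10)/5 = 5.6
Step 3: Compute optimal value.
f(x*) = 9*1.0^2 + 10*1.0 = 19.0


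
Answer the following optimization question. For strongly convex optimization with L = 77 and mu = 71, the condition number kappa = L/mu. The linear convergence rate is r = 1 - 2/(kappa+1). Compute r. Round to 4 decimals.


Step 1: Compute the condition number.
kappa = L/mu = 77/71 = 1.0845
Step 2: Compute the convergence rate.
r = 1 - 2/(kappa + 1) = 1 - 2*mu/(L + mu) = (L - mu)/(L + mu) = 6/148 = 0.0405


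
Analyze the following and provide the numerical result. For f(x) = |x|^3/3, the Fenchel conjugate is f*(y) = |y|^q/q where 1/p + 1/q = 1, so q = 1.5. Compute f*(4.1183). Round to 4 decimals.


The conjugate exponent q satisfies 1/p + 1/q = 1.
p = 3, so q = 3/(3 - 1) = 1.5
|y|^q = 4.1183^1.5 = 8.3575
f*(4.1183) = 8.3575 / 1.5 = 5.5717


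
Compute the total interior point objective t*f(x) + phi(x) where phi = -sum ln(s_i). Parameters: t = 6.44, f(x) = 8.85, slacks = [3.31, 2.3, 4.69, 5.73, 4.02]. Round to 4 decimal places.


Step 1: Compute log-barrier.
ln values: [1.1969, 0.8329, 1.5454, 1.7457, 1.3913]
phi = -(1.1969 + 0.8329 + 1.5454 + 1.7457 + 1.3913) = -6.7123
Step 2: Compute augmented objective.
t*f(x) = 6.44*8.85 = 56.994
Total = 56.994 - 6.7123 = 50.2817


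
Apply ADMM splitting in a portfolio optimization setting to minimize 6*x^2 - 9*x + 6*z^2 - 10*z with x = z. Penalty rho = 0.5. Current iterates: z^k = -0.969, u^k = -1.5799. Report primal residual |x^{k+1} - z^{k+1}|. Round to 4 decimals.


ADMM iteration with rho = 0.5, z^k = -0.969, u^k = -1.5799
Step 1: x-update.
Minimize 6*x^2 - 9*x + (0.5/2)*(x + 0.969 - 1.5799)^2
FOC: (2*6 + 0.5)*x = 9 + 0.5*(-0.969 + 1.5799)
x^{k+1} = 0.7444
Step 2: z-update.
Minimize 6*z^2 - 10*z + (0.5/2)*(0.7444 - z - 1.5799)^2
FOC: (2*6 + 0.5)*z = 10 + 0.5*(0.7444 - 1.5799)
z^{k+1} = 0.7666
Step 3: u-update.
u^{k+1} = -1.5799 + 0.7444 - 0.7666 = -1.602
Step 4: Primal residual = |0.7444 - 0.7666| = 0.0221


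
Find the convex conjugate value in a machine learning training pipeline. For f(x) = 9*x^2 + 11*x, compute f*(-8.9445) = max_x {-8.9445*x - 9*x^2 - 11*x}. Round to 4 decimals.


f*(y) = sup_x {y*x - a*x^2 - b*x} = sup_x {(y-b)*x - a*x^2}
FOC: (y - b) - 2a*x = 0 => x* = (y - b)/(2a)
x* = (-8.9445 - 11)/(2*9) = -1.108
f*(-8.9445) = (y-b)^2/(4a) = (-8.9445 - 11)^2/(4*9)
= 397.7831/36 = 11.0495


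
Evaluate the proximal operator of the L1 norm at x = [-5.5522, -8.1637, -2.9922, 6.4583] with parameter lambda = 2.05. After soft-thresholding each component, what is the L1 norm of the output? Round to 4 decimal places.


Soft-thresholding with lambda = 2.05:
prox(-5.5522) = sign(-5.5522)*max(|-5.5522| - 2.05, 0) = -3.5022
prox(-8.1637) = sign(-8.1637)*max(|-8.1637| - 2.05, 0) = -6.1137
prox(-2.9922) = sign(-2.9922)*max(|-2.9922| - 2.05, 0) = -0.9422
prox(6.4583) = sign(6.4583)*max(|6.4583| - 2.05, 0) = 4.4083
prox(x) = [-3.5022, -6.1137, -0.9422, 4.4083]
||prox(x)||_1 = 3.5022 + 6.1137 + 0.9422 + 4.4083 = 14.9664


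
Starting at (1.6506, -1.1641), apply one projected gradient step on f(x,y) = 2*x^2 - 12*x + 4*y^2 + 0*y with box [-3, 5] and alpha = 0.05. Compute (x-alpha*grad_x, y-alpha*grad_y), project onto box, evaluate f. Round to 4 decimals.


Step 1: Compute gradient at (1.6506, -1.1641).
grad_x = 2*2*1.6506 - 12 = -5.3976
grad_y = 2*4*-1.1641 + 0 = -9.3128
Step 2: Gradient step.
x_raw = 1.6506 - 0.05*-5.3976 = 1.9205
y_raw = -1.1641 - 0.05*-9.3128 = -0.6985
Step 3: Project onto [-3, 5].
x_proj = clip(1.9205) = 1.9205
y_proj = clip(-0.6985) = -0.6985
Step 4: Evaluate f.
f(1.9205, -0.6985) = -13.7179


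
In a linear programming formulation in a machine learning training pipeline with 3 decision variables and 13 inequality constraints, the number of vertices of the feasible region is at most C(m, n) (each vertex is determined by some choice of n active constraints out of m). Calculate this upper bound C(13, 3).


Each vertex corresponds to some choice of n active constraints out of m, so the number of vertices is at most C(m, n) = m! / (n!(m-n)!).
m = 13, n = 3
Numerator: 13 * 12 * 11
Denominator: 3! = 6
C(13, 3) = 286


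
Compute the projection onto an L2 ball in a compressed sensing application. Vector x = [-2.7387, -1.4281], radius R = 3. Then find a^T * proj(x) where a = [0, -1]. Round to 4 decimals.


Step 1: Compute ||x|| (intermediates to 6 decimals).
||x|| = sqrt((-2.7387)^2 + (-1.4281)^2) = 3.088681
Step 2: Project.
Since ||x|| > R, scale = R/||x|| = 3/3.088681 = 0.971288, proj(x) = scale * x
proj(x) = [-2.660066, -1.387096]
Step 3: Dot product.
a^T * proj(x) = 0*(-2.660066) - 1*(-1.387096) = 1.3871


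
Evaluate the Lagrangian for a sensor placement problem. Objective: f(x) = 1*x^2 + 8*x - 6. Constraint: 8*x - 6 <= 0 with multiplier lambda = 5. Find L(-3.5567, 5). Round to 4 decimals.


Step 1: Evaluate f(x).
f(-3.5567) = 1*(-3.5567)^2 + 8*(-3.5567) - 6 = -21.8035
Step 2: Evaluate g(x).
g(-3.5567) = 8*-3.5567 - 6 = -34.4536
Step 3: Compute Lagrangian.
L = -21.8035 + 5*-34.4536 = -194.0715


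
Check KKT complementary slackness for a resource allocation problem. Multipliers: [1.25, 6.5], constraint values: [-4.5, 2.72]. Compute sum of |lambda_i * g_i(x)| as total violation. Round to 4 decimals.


KKT complementary slackness check:
lambda_1 * g_1 = 1.25 * -4.5 = -5.625
lambda_2 * g_2 = 6.5 * 2.72 = 17.68
Total violation = 5.625 + 17.68 = 23.305


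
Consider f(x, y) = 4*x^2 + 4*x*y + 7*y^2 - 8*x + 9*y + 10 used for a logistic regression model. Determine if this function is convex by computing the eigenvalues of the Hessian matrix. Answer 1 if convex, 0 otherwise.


The Hessian of f(x,y) = 4*x^2 + 4*x*y + 7*y^2 - 8*x + 9*y + 10 is:
H = [[8, 4], [4, 14]]
Trace = 8 + 14 = 22
Determinant = 8*14 - (4)^2 = 96
Discriminant = (22)^2 - 4*96 = 100.0
Eigenvalues: lambda_1 = 6.0, lambda_2 = 16.0
The function is convex.

1


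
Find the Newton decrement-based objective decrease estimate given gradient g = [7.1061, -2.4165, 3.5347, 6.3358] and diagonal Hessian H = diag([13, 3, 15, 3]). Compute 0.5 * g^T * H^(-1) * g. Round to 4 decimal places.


Step 1: H is diagonal, so H^(-1) * g = [0.5466, -0.8055, 0.2356, 2.1119].
Step 2: g^T H^(-1) g = sum_i g_i^2 / H_ii
  = (7.1061)^2/13 + (-2.4165)^2/3 + (3.5347)^2/15 + (6.3358)^2/3
  = 3.8844 + 1.9465 + 0.8329 + 13.3808 = 20.0446
Step 3: Objective decrease = 0.5 * g^T H^(-1) g = 10.0223


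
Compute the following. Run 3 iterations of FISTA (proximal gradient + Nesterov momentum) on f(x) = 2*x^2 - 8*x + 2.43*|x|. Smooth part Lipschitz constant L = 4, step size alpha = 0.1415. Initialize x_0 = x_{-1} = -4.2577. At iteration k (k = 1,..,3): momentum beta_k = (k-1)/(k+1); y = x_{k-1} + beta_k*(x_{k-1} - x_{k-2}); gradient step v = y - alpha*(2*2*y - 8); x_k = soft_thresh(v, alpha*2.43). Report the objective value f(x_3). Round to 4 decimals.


FISTA on f(x) = 2*x^2 - 8*x + 2.43*|x|
L = 4, alpha = 0.1415
Iteration 1: beta = 0.0, y = -4.2577 + 0.0*(-4.2577 + 4.2577) = -4.2577
  grad(y) = -25.0308, v = y - alpha*grad = -0.7158
  prox(v) = soft_thresh(-0.7158, 0.3438) = -0.372
Iteration 2: beta = 0.3333, y = -0.372 + 0.3333*(-0.372 + 4.2577) = 0.9232
  grad(y) = -4.307, v = y - alpha*grad = 1.5327
  prox(v) = soft_thresh(1.5327, 0.3438) = 1.1888
Iteration 3: beta = 0.5, y = 1.1888 + 0.5*(1.1888 + 0.372) = 1.9693
  grad(y) = -0.123, v = y - alpha*grad = 1.9867
  prox(v) = soft_thresh(1.9867, 0.3438) = 1.6428
f(x_3) = 2*1.6428^2 - 8*1.6428 + 2.43*|1.6428| = -3.7528


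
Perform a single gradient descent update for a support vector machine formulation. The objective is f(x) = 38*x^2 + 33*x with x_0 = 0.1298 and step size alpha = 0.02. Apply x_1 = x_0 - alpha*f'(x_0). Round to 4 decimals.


We compute the gradient at x_0 and apply the update.
f'(x) = 76*x + 33
f'(0.1298) = 76*0.1298 + 33 = 42.8648
x_1 = 0.1298 - 0.02*42.8648 = -0.7275


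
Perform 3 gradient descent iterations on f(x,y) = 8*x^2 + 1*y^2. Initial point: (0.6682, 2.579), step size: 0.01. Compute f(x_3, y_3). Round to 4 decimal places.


Gradient descent on f(x,y) = 8*x^2 + 1*y^2.
Starting point: (0.6682, 2.579), alpha = 0.01
Step 1: grad_x = 2*8*0.6682 = 10.6912, grad_y = 2*1*2.579 = 5.158
  x_1 = 0.6682 - 0.01*10.6912 = 0.5613
  y_1 = 2.579 - 0.01*5.158 = 2.5274
Step 2: grad_x = 2*8*0.5613 = 8.9806, grad_y = 2*1*2.5274 = 5.0548
  x_2 = 0.5613 - 0.01*8.9806 = 0.4715
  y_2 = 2.5274 - 0.01*5.0548 = 2.4769
Step 3: grad_x = 2*8*0.4715 = 7.5437, grad_y = 2*1*2.4769 = 4.9537
  x_3 = 0.4715 - 0.01*7.5437 = 0.396
  y_3 = 2.4769 - 0.01*4.9537 = 2.4273
f(0.396, 2.4273) = 8*0.396^2 + 1*2.4273^2 = 7.1468


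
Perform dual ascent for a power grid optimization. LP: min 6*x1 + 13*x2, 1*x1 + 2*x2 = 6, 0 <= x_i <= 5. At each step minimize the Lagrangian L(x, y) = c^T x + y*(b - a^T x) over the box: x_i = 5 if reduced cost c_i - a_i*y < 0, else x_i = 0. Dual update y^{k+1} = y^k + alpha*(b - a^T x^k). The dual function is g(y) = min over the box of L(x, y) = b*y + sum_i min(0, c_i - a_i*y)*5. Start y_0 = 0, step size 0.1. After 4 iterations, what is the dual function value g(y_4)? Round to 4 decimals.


Dual ascent for LP: min 6*x1 + 13*x2, 1*x1 + 2*x2 = 6, 0 <= x_i <= 5
Step 1: y^k = 0.0, reduced costs: (6.0, 13.0)
  x^k = (0.0, 0.0), subgradient = b - a^T x = 6.0
  y^{k+1} = 0.0 + 0.1*6.0 = 0.6
Step 2: y^k = 0.6, reduced costs: (5.4, 11.8)
  x^k = (0.0, 0.0), subgradient = b - a^T x = 6.0
  y^{k+1} = 0.6 + 0.1*6.0 = 1.2
Step 3: y^k = 1.2, reduced costs: (4.8, 10.6)
  x^k = (0.0, 0.0), subgradient = b - a^T x = 6.0
  y^{k+1} = 1.2 + 0.1*6.0 = 1.8
Step 4: y^k = 1.8, reduced costs: (4.2, 9.4)
  x^k = (0.0, 0.0), subgradient = b - a^T x = 6.0
  y^{k+1} = 1.8 + 0.1*6.0 = 2.4
Dual objective at y_4 = 2.4: reduced costs (3.6, 8.2), box minimizer x = (0.0, 0.0)
g(y_4) = b*y + (c1 - a1*y)*x1 + (c2 - a2*y)*x2 = 6*2.4 + 3.6*0.0 + 8.2*0.0 = 14.4 + 0.0 + 0.0 = 14.4


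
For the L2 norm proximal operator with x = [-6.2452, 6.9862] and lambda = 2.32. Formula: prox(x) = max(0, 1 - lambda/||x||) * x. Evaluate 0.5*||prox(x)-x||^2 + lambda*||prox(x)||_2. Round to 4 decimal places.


Step 1: Compute ||x||.
||x|| = 9.3707
Step 2: Compute scaling factor.
scale = max(0, 1 - 2.32/9.3707) = 0.7524
Step 3: prox(x) = [-4.699, 5.2566]
||prox(x)|| = 7.0507
Step 4: Proximal objective.
0.5*||prox-x||^2 = 2.6912
lambda*||prox|| = 16.3576
Total = 19.0488


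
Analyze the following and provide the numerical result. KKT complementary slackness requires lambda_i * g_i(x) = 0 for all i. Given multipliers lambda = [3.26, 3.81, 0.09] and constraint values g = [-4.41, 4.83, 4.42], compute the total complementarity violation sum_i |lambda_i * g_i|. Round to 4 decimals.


KKT complementary slackness check:
lambda_1 * g_1 = 3.26 * -4.41 = -14.3766
lambda_2 * g_2 = 3.81 * 4.83 = 18.4023
lambda_3 * g_3 = 0.09 * 4.42 = 0.3978
Total violation = 14.3766 + 18.4023 + 0.3978 = 33.1767


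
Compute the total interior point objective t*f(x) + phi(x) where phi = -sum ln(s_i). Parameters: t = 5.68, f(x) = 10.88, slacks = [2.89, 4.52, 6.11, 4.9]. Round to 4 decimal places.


Step 1: Compute log-barrier.
ln values: [1.0613, 1.5085, 1.8099, 1.5892]
phi = -(1.0613 + 1.5085 + 1.8099 + 1.5892) = -5.9689
Step 2: Compute augmented objective.
t*f(x) = 5.68*10.88 = 61.7984
Total = 61.7984 - 5.9689 = 55.8295


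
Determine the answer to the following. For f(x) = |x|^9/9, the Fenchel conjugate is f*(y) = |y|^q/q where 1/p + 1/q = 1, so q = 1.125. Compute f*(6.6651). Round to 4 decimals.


The conjugate exponent q satisfies 1/p + 1/q = 1.
p = 9, so q = 9/(9 - 1) = 1.125
|y|^q = 6.6651^1.125 = 8.4486
f*(6.6651) = 8.4486 / 1.125 = 7.5098


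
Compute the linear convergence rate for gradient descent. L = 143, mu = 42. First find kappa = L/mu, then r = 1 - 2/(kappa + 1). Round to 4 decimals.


Step 1: Compute the condition number.
kappa = L/mu = 143/42 = 3.4048
Step 2: Compute the convergence rate.
r = 1 - 2/(kappa + 1) = 1 - 2*mu/(L + mu) = (L - mu)/(L + mu) = 101/185 = 0.5459


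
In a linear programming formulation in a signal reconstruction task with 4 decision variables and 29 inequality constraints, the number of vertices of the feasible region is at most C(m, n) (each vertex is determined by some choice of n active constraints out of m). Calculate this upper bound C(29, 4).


Each vertex corresponds to some choice of n active constraints out of m, so the number of vertices is at most C(m, n) = m! / (n!(m-n)!).
m = 29, n = 4
Numerator: 29 * 28 * 27 * 26
Denominator: 4! = 24
C(29, 4) = 23751


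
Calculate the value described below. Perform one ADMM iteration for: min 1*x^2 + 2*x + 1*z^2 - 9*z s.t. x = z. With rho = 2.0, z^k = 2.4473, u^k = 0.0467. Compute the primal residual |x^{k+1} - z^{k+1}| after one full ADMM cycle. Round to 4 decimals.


ADMM iteration with rho = 2.0, z^k = 2.4473, u^k = 0.0467
Step 1: x-update.
Minimize 1*x^2 + 2*x + (2.0/2)*(x - 2.4473 + 0.0467)^2
FOC: (2*1 + 2.0)*x = -2 + 2.0*(2.4473 - 0.0467)
x^{k+1} = 0.7003
Step 2: z-update.
Minimize 1*z^2 - 9*z + (2.0/2)*(0.7003 - z + 0.0467)^2
FOC: (2*1 + 2.0)*z = 9 + 2.0*(0.7003 + 0.0467)
z^{k+1} = 2.6235
Step 3: u-update.
u^{k+1} = 0.0467 + 0.7003 - 2.6235 = -1.8765
Step 4: Primal residual = |0.7003 - 2.6235| = 1.9232


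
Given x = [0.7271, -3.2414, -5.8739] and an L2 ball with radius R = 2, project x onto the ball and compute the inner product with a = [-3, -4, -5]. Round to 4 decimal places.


Step 1: Compute ||x|| (intermediates to 6 decimals).
||x|| = sqrt(0.7271^2 + (-3.2414)^2 + (-5.8739)^2) = 6.748189
Step 2: Project.
Since ||x|| > R, scale = R/||x|| = 2/6.748189 = 0.296376, proj(x) = scale * x
proj(x) = [0.215495, -0.960673, -1.740883]
Step 3: Dot product.
a^T * proj(x) = -3*0.215495 - 4*(-0.960673) - 5*(-1.740883) = 11.9006


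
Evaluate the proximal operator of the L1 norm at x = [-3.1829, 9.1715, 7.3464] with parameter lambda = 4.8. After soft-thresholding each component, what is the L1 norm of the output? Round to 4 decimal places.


Soft-thresholding with lambda = 4.8:
prox(-3.1829) = sign(-3.1829)*max(|-3.1829| - 4.8, 0) = 0.0
prox(9.1715) = sign(9.1715)*max(|9.1715| - 4.8, 0) = 4.3715
prox(7.3464) = sign(7.3464)*max(|7.3464| - 4.8, 0) = 2.5464
prox(x) = [0.0, 4.3715, 2.5464]
||prox(x)||_1 = 0.0 + 4.3715 + 2.5464 = 6.9179


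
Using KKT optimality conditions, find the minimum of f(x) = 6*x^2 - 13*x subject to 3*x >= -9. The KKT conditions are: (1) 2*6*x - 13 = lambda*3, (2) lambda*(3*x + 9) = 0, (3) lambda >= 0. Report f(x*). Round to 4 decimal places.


Step 1: Try lambda = 0 (constraint inactive).
Stationarity: 2*6*x - 13 = 0
x* = 13/(2*6) = 13/12 = 1.0833 (rounded; the exact value 13/12 is used below)
Check constraint: 3*1.0833 = 3.2499 >= -9 -- satisfied.
Step 2: Compute optimal value.
f(x*) = 6*(13/12)^2 - 13*(13/12) = -7.0417


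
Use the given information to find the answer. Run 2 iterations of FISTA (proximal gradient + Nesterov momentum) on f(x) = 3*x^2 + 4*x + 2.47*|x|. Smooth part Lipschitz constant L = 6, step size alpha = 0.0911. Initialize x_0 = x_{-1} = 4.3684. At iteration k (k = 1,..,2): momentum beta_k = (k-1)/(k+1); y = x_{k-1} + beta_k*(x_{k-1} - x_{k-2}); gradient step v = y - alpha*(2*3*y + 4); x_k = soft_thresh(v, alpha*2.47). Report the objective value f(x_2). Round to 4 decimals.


FISTA on f(x) = 3*x^2 + 4*x + 2.47*|x|
L = 6, alpha = 0.0911
Iteration 1: beta = 0.0, y = 4.3684 + 0.0*(4.3684 - 4.3684) = 4.3684
  grad(y) = 30.2104, v = y - alpha*grad = 1.6162
  prox(v) = soft_thresh(1.6162, 0.225) = 1.3912
Iteration 2: beta = 0.3333, y = 1.3912 + 0.3333*(1.3912 - 4.3684) = 0.3988
  grad(y) = 6.3929, v = y - alpha*grad = -0.1836
  prox(v) = soft_thresh(-0.1836, 0.225) = 0.0
f(x_2) = 3*0.0^2 + 4*0.0 + 2.47*|0.0| = 0.0


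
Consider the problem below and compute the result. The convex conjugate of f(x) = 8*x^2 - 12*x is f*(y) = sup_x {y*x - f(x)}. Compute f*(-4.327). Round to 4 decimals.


f*(y) = sup_x {y*x - a*x^2 - b*x} = sup_x {(y-b)*x - a*x^2}
FOC: (y - b) - 2a*x = 0 => x* = (y - b)/(2a)
x* = (-4.327 + 12)/(2*8) = 0.4796
f*(-4.327) = (y-b)^2/(4a) = (-4.327 + 12)^2/(4*8)
= 58.8749/32 = 1.8398


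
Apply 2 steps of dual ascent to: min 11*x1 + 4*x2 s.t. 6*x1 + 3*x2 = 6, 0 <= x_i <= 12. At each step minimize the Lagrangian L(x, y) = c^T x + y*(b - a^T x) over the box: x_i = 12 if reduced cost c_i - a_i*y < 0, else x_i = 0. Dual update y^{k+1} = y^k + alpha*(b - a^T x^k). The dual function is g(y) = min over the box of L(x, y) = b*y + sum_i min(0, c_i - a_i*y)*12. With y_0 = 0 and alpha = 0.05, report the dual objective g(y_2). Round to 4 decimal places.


Dual ascent for LP: min 11*x1 + 4*x2, 6*x1 + 3*x2 = 6, 0 <= x_i <= 12
Step 1: y^k = 0.0, reduced costs: (11.0, 4.0)
  x^k = (0.0, 0.0), subgradient = b - a^T x = 6.0
  y^{k+1} = 0.0 + 0.05*6.0 = 0.3
Step 2: y^k = 0.3, reduced costs: (9.2, 3.1)
  x^k = (0.0, 0.0), subgradient = b - a^T x = 6.0
  y^{k+1} = 0.3 + 0.05*6.0 = 0.6
Dual objective at y_2 = 0.6: reduced costs (7.4, 2.2), box minimizer x = (0.0, 0.0)
g(y_2) = b*y + (c1 - a1*y)*x1 + (c2 - a2*y)*x2 = 6*0.6 + 7.4*0.0 + 2.2*0.0 = 3.6 + 0.0 + 0.0 = 3.6


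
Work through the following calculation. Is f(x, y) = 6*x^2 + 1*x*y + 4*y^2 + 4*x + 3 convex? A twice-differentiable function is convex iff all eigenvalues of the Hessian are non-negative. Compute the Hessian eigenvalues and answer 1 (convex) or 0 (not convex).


The Hessian of f(x,y) = 6*x^2 + 1*x*y + 4*y^2 + 4*x + 3 is:
H = [[12, 1], [1, 8]]
Trace = 12 + 8 = 20
Determinant = 12*8 - (1)^2 = 95
Discriminant = (20)^2 - 4*95 = 20.0
Eigenvalues: lambda_1 = 7.7639, lambda_2 = 12.2361
The function is convex.

1


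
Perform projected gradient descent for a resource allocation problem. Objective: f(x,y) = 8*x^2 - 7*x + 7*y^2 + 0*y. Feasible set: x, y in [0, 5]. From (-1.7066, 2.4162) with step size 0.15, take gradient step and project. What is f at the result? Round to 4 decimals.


Step 1: Compute gradient at (-1.7066, 2.4162).
grad_x = 2*8*-1.7066 - 7 = -34.3056
grad_y = 2*7*2.4162 + 0 = 33.8268
Step 2: Gradient step.
x_raw = -1.7066 - 0.15*-34.3056 = 3.4392
y_raw = 2.4162 - 0.15*33.8268 = -2.6578
Step 3: Project onto [0, 5].
x_proj = clip(3.4392) = 3.4392
y_proj = clip(-2.6578) = 0.0
Step 4: Evaluate f.
f(3.4392, 0.0) = 70.5523


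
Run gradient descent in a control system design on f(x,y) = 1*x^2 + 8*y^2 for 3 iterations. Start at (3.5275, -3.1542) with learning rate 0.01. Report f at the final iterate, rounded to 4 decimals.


Gradient descent on f(x,y) = 1*x^2 + 8*y^2.
Starting point: (3.5275, -3.1542), alpha = 0.01
Step 1: grad_x = 2*1*3.5275 = 7.055, grad_y = 2*8*-3.1542 = -50.4672
  x_1 = 3.5275 - 0.01*7.055 = 3.457
  y_1 = -3.1542 - 0.01*-50.4672 = -2.6495
Step 2: grad_x = 2*1*3.457 = 6.9139, grad_y = 2*8*-2.6495 = -42.3924
  x_2 = 3.457 - 0.01*6.9139 = 3.3878
  y_2 = -2.6495 - 0.01*-42.3924 = -2.2256
Step 3: grad_x = 2*1*3.3878 = 6.7756, grad_y = 2*8*-2.2256 = -35.6097
  x_3 = 3.3878 - 0.01*6.7756 = 3.3201
  y_3 = -2.2256 - 0.01*-35.6097 = -1.8695
f(3.3201, -1.8695) = 1*3.3201^2 + 8*(-1.8695)^2 = 38.9832


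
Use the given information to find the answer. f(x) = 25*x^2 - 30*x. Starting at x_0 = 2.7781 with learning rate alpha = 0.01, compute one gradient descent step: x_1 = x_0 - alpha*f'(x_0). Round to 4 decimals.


We compute the gradient at x_0 and apply the update.
f'(x) = 50*x - 30
f'(2.7781) = 50*2.7781 - 30 = 108.905
x_1 = 2.7781 - 0.01*108.905 = 1.6891


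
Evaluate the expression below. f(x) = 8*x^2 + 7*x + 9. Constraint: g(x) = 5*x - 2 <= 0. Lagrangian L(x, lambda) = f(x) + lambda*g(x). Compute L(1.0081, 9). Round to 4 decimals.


Step 1: Evaluate f(x).
f(1.0081) = 8*1.0081^2 + 7*1.0081 + 9 = 24.1868
Step 2: Evaluate g(x).
g(1.0081) = 5*1.0081 - 2 = 3.0405
Step 3: Compute Lagrangian.
L = 24.1868 + 9*3.0405 = 51.5513


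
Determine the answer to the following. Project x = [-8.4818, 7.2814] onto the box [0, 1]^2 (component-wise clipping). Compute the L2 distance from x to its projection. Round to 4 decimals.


Project each component onto [0, 1].
clip(-8.4818) = 0.0, clip(7.2814) = 1.0
Projection = [0.0, 1.0]
Squared diffs: [71.9409, 39.456]
Distance = sqrt(111.3969) = 10.5545


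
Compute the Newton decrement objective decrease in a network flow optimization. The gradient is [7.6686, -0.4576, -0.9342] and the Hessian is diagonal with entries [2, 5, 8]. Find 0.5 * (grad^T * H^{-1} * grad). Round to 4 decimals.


Step 1: H is diagonal, so H^(-1) * g = [3.8343, -0.0915, -0.1168].
Step 2: g^T H^(-1) g = sum_i g_i^2 / H_ii
  = (7.6686)^2/2 + (-0.4576)^2/5 + (-0.9342)^2/8
  = 29.4037 + 0.0419 + 0.1091 = 29.5547
Step 3: Objective decrease = 0.5 * g^T H^(-1) g = 14.7773


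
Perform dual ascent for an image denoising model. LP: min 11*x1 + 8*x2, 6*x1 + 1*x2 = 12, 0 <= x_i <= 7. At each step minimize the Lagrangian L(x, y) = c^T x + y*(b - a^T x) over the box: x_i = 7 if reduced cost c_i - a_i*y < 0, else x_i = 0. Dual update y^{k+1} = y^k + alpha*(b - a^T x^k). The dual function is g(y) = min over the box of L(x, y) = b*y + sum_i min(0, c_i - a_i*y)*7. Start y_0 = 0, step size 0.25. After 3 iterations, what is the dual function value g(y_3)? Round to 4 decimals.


Dual ascent for LP: min 11*x1 + 8*x2, 6*x1 + 1*x2 = 12, 0 <= x_i <= 7
Step 1: y^k = 0.0, reduced costs: (11.0, 8.0)
  x^k = (0.0, 0.0), subgradient = b - a^T x = 12.0
  y^{k+1} = 0.0 + 0.25*12.0 = 3.0
Step 2: y^k = 3.0, reduced costs: (-7.0, 5.0)
  x^k = (7.0, 0.0), subgradient = b - a^T x = -30.0
  y^{k+1} = 3.0 + 0.25*-30.0 = -4.5
Step 3: y^k = -4.5, reduced costs: (38.0, 12.5)
  x^k = (0.0, 0.0), subgradient = b - a^T x = 12.0
  y^{k+1} = -4.5 + 0.25*12.0 = -1.5
Dual objective at y_3 = -1.5: reduced costs (20.0, 9.5), box minimizer x = (0.0, 0.0)
g(y_3) = b*y + (c1 - a1*y)*x1 + (c2 - a2*y)*x2 = 12*(-1.5) + 20.0*0.0 + 9.5*0.0 = -18.0 + 0.0 + 0.0 = -18.0


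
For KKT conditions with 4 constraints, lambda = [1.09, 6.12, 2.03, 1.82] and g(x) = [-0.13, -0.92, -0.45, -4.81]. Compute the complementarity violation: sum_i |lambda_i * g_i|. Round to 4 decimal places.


KKT complementary slackness check:
lambda_1 * g_1 = 1.09 * -0.13 = -0.1417
lambda_2 * g_2 = 6.12 * -0.92 = -5.6304
lambda_3 * g_3 = 2.03 * -0.45 = -0.9135
lambda_4 * g_4 = 1.82 * -4.81 = -8.7542
Total violation = 0.1417 + 5.6304 + 0.9135 + 8.7542 = 15.4398


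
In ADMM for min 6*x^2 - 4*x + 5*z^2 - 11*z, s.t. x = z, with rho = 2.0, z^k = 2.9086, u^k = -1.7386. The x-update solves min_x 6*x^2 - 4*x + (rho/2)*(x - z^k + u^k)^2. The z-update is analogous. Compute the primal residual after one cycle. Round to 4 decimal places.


ADMM iteration with rho = 2.0, z^k = 2.9086, u^k = -1.7386
Step 1: x-update.
Minimize 6*x^2 - 4*x + (2.0/2)*(x - 2.9086 - 1.7386)^2
FOC: (2*6 + 2.0)*x = 4 + 2.0*(2.9086 + 1.7386)
x^{k+1} = 0.9496
Step 2: z-update.
Minimize 5*z^2 - 11*z + (2.0/2)*(0.9496 - z - 1.7386)^2
FOC: (2*5 + 2.0)*z = 11 + 2.0*(0.9496 - 1.7386)
z^{k+1} = 0.7852
Step 3: u-update.
u^{k+1} = -1.7386 + 0.9496 - 0.7852 = -1.5742
Step 4: Primal residual = |0.9496 - 0.7852| = 0.1644


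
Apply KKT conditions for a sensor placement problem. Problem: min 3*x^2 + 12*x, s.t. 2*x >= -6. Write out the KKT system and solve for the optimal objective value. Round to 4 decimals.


Step 1: Try lambda = 0 (constraint inactive).
Stationarity: 2*3*x + 12 = 0
x* = -12/(2*3) = -2.0
Check constraint: 2*-2.0 = -4.0 >= -6 -- satisfied.
Step 2: Compute optimal value.
f(x*) = 3*(-2.0)^2 + 12*(-2.0) = -12.0


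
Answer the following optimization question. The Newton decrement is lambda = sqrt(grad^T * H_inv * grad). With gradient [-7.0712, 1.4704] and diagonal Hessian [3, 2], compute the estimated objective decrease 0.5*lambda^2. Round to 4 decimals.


Step 1: H is diagonal, so H^(-1) * g = [-2.3571, 0.7352].
Step 2: g^T H^(-1) g = sum_i g_i^2 / H_ii
  = (-7.0712)^2/3 + (1.4704)^2/2
  = 16.6673 + 1.081 = 17.7483
Step 3: Objective decrease = 0.5 * g^T H^(-1) g = 8.8742


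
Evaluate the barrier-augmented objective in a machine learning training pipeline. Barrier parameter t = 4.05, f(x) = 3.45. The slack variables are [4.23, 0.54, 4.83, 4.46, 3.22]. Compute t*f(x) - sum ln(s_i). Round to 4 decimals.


Step 1: Compute log-barrier.
ln values: [1.4422, -0.6162, 1.5748, 1.4951, 1.1694]
phi = -(1.4422 - 0.6162 + 1.5748 + 1.4951 + 1.1694) = -5.0654
Step 2: Compute augmented objective.
t*f(x) = 4.05*3.45 = 13.9725
Total = 13.9725 - 5.0654 = 8.9071


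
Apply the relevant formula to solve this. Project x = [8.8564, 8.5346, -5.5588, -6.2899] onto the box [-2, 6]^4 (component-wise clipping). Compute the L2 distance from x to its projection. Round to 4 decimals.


Project each component onto [-2, 6].
clip(8.8564) = 6.0, clip(8.5346) = 6.0, clip(-5.5588) = -2.0, clip(-6.2899) = -2.0
Projection = [6.0, 6.0, -2.0, -2.0]
Squared diffs: [8.159, 6.4242, 12.6651, 18.4032]
Distance = sqrt(45.6515) = 6.7566


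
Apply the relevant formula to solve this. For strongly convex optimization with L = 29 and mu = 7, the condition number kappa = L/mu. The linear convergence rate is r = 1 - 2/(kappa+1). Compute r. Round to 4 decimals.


Step 1: Compute the condition number.
kappa = L/mu = 29/7 = 4.1429
Step 2: Compute the convergence rate.
r = 1 - 2/(kappa + 1) = 1 - 2*mu/(L + mu) = (L - mu)/(L + mu) = 22/36 = 0.6111


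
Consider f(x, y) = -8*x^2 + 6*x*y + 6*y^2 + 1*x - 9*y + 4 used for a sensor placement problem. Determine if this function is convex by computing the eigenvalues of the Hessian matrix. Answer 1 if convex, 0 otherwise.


The Hessian of f(x,y) = -8*x^2 + 6*x*y + 6*y^2 + 1*x - 9*y + 4 is:
H = [[-16, 6], [6, 12]]
Trace = -16 + 12 = -4
Determinant = -16*12 - (6)^2 = -228
Discriminant = (-4)^2 - 4*-228 = 928.0
Eigenvalues: lambda_1 = -17.2315, lambda_2 = 13.2315
The function is not convex.

0


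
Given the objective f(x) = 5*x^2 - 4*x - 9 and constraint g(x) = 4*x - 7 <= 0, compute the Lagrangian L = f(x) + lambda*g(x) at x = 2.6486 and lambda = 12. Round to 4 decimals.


Step 1: Evaluate f(x).
f(2.6486) = 5*2.6486^2 - 4*2.6486 - 9 = 15.481
Step 2: Evaluate g(x).
g(2.6486) = 4*2.6486 - 7 = 3.5944
Step 3: Compute Lagrangian.
L = 15.481 + 12*3.5944 = 58.6138


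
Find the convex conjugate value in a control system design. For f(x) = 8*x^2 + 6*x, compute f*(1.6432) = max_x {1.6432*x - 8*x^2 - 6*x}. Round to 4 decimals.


f*(y) = sup_x {y*x - a*x^2 - b*x} = sup_x {(y-b)*x - a*x^2}
FOC: (y - b) - 2a*x = 0 => x* = (y - b)/(2a)
x* = (1.6432 - 6)/(2*8) = -0.2723
f*(1.6432) = (y-b)^2/(4a) = (1.6432 - 6)^2/(4*8)
= 18.9817/32 = 0.5932


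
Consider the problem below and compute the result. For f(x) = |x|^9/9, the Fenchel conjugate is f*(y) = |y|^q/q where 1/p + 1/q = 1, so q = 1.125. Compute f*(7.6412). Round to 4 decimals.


The conjugate exponent q satisfies 1/p + 1/q = 1.
p = 9, so q = 9/(9 - 1) = 1.125
|y|^q = 7.6412^1.125 = 9.8527
f*(7.6412) = 9.8527 / 1.125 = 8.758


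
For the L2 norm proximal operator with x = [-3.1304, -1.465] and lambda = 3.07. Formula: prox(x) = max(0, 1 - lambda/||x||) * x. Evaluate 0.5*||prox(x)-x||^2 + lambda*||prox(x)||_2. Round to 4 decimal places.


Step 1: Compute ||x||.
||x|| = 3.4562
Step 2: Compute scaling factor.
scale = max(0, 1 - 3.07/3.4562) = 0.1118
Step 3: prox(x) = [-0.3498, -0.1637]
||prox(x)|| = 0.3862
Step 4: Proximal objective.
0.5*||prox-x||^2 = 4.7125
lambda*||prox|| = 1.1856
Total = 5.8982


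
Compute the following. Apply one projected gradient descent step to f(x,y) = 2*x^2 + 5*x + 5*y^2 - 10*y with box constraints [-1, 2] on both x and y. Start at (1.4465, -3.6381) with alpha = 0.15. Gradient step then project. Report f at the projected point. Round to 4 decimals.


Step 1: Compute gradient at (1.4465, -3.6381).
grad_x = 2*2*1.4465 + 5 = 10.786
grad_y = 2*5*-3.6381 - 10 = -46.381
Step 2: Gradient step.
x_raw = 1.4465 - 0.15*10.786 = -0.1714
y_raw = -3.6381 - 0.15*-46.381 = 3.3191
Step 3: Project onto [-1, 2].
x_proj = clip(-0.1714) = -0.1714
y_proj = clip(3.3191) = 2.0
Step 4: Evaluate f.
f(-0.1714, 2.0) = -0.7982


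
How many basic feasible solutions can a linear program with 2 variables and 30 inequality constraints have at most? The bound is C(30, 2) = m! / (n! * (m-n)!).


Each vertex corresponds to some choice of n active constraints out of m, so the number of vertices is at most C(m, n) = m! / (n!(m-n)!).
m = 30, n = 2
Numerator: 30 * 29
Denominator: 2! = 2
C(30, 2) = 435


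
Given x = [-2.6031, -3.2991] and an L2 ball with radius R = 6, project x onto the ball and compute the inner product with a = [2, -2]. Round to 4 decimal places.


Step 1: Compute ||x|| (intermediates to 6 decimals).
||x|| = sqrt((-2.6031)^2 + (-3.2991)^2) = 4.202403
Step 2: Project.
Since ||x|| <= R, proj = x (no scaling needed).
proj(x) = [-2.6031, -3.2991]
Step 3: Dot product.
a^T * proj(x) = 2*(-2.6031) - 2*(-3.2991) = 1.392


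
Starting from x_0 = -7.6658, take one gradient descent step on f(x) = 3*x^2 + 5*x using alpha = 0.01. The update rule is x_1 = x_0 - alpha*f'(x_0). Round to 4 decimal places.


We compute the gradient at x_0 and apply the update.
f'(x) = 6*x + 5
f'(-7.6658) = 6*-7.6658 + 5 = -40.9948
x_1 = -7.6658 - 0.01*-40.9948 = -7.2559


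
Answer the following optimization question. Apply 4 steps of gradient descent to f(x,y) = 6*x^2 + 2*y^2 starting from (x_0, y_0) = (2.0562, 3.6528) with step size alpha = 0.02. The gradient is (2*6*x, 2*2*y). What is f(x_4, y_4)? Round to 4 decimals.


Gradient descent on f(x,y) = 6*x^2 + 2*y^2.
Starting point: (2.0562, 3.6528), alpha = 0.02
Step 1: grad_x = 2*6*2.0562 = 24.6744, grad_y = 2*2*3.6528 = 14.6112
  x_1 = 2.0562 - 0.02*24.6744 = 1.5627
  y_1 = 3.6528 - 0.02*14.6112 = 3.3606
Step 2: grad_x = 2*6*1.5627 = 18.7525, grad_y = 2*2*3.3606 = 13.4423
  x_2 = 1.5627 - 0.02*18.7525 = 1.1877
  y_2 = 3.3606 - 0.02*13.4423 = 3.0917
Step 3: grad_x = 2*6*1.1877 = 14.2519, grad_y = 2*2*3.0917 = 12.3669
  x_3 = 1.1877 - 0.02*14.2519 = 0.9026
  y_3 = 3.0917 - 0.02*12.3669 = 2.8444
Step 4: grad_x = 2*6*0.9026 = 10.8315, grad_y = 2*2*2.8444 = 11.3776
  x_4 = 0.9026 - 0.02*10.8315 = 0.686
  y_4 = 2.8444 - 0.02*11.3776 = 2.6168
f(0.686, 2.6168) = 6*0.686^2 + 2*2.6168^2 = 16.5192


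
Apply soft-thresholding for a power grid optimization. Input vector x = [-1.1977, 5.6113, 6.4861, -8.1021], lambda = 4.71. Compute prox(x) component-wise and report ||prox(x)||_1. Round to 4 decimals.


Soft-thresholding with lambda = 4.71:
prox(-1.1977) = sign(-1.1977)*max(|-1.1977| - 4.71, 0) = 0.0
prox(5.6113) = sign(5.6113)*max(|5.6113| - 4.71, 0) = 0.9013
prox(6.4861) = sign(6.4861)*max(|6.4861| - 4.71, 0) = 1.7761
prox(-8.1021) = sign(-8.1021)*max(|-8.1021| - 4.71, 0) = -3.3921
prox(x) = [0.0, 0.9013, 1.7761, -3.3921]
||prox(x)||_1 = 0.0 + 0.9013 + 1.7761 + 3.3921 = 6.0695


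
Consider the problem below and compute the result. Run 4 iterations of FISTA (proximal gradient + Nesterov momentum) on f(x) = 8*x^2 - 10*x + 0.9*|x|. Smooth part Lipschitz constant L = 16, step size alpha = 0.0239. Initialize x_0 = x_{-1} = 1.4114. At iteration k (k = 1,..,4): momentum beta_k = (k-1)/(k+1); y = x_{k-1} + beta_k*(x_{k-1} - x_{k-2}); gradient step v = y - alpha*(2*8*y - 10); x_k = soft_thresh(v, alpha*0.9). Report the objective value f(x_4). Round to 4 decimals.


FISTA on f(x) = 8*x^2 - 10*x + 0.9*|x|
L = 16, alpha = 0.0239
Iteration 1: beta = 0.0, y = 1.4114 + 0.0*(1.4114 - 1.4114) = 1.4114
  grad(y) = 12.5824, v = y - alpha*grad = 1.1107
  prox(v) = soft_thresh(1.1107, 0.0215) = 1.0892
Iteration 2: beta = 0.3333, y = 1.0892 + 0.3333*(1.0892 - 1.4114) = 0.9818
  grad(y) = 5.7082, v = y - alpha*grad = 0.8453
  prox(v) = soft_thresh(0.8453, 0.0215) = 0.8238
Iteration 3: beta = 0.5, y = 0.8238 + 0.5*(0.8238 - 1.0892) = 0.6912
  grad(y) = 1.0584, v = y - alpha*grad = 0.6659
  prox(v) = soft_thresh(0.6659, 0.0215) = 0.6443
Iteration 4: beta = 0.6, y = 0.6443 + 0.6*(0.6443 - 0.8238) = 0.5367
  grad(y) = -1.4135, v = y - alpha*grad = 0.5704
  prox(v) = soft_thresh(0.5704, 0.0215) = 0.5489
f(x_4) = 8*0.5489^2 - 10*0.5489 + 0.9*|0.5489| = -2.5847


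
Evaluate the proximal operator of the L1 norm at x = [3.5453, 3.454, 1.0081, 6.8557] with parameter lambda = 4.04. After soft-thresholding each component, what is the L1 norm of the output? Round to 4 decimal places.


Soft-thresholding with lambda = 4.04:
prox(3.5453) = sign(3.5453)*max(|3.5453| - 4.04, 0) = 0.0
prox(3.454) = sign(3.454)*max(|3.454| - 4.04, 0) = 0.0
prox(1.0081) = sign(1.0081)*max(|1.0081| - 4.04, 0) = 0.0
prox(6.8557) = sign(6.8557)*max(|6.8557| - 4.04, 0) = 2.8157
prox(x) = [0.0, 0.0, 0.0, 2.8157]
||prox(x)||_1 = 0.0 + 0.0 + 0.0 + 2.8157 = 2.8157


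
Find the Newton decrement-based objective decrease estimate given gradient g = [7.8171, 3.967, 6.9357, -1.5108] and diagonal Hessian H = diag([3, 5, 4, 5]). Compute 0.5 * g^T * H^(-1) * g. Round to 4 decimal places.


Step 1: H is diagonal, so H^(-1) * g = [2.6057, 0.7934, 1.7339, -0.3022].
Step 2: g^T H^(-1) g = sum_i g_i^2 / H_ii
  = (7.8171)^2/3 + (3.967)^2/5 + (6.9357)^2/4 + (-1.5108)^2/5
  = 20.369 + 3.1474 + 12.026 + 0.4565 = 35.9989
Step 3: Objective decrease = 0.5 * g^T H^(-1) g = 17.9995
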